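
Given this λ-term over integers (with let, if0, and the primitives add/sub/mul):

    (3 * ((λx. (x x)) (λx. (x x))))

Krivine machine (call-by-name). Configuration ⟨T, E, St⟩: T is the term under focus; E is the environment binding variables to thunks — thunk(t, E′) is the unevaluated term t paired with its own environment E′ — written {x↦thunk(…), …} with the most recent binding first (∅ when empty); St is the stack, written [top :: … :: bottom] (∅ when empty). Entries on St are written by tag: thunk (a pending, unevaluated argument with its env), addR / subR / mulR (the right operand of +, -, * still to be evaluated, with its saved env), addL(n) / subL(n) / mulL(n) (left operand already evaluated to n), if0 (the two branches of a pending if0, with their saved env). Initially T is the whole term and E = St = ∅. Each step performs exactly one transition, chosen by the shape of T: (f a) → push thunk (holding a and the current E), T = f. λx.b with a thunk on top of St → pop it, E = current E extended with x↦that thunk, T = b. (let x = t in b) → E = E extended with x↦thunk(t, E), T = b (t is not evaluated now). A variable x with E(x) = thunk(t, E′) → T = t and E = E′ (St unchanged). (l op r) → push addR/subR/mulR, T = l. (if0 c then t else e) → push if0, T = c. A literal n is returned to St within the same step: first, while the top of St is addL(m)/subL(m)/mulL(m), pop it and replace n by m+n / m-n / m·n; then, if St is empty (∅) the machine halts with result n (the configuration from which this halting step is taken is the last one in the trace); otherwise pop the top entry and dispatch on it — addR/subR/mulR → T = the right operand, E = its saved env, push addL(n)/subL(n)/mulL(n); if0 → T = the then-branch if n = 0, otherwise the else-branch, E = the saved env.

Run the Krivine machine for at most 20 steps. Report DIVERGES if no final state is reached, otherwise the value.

Answer: DIVERGES (no final state within 20 steps)

Machine steps:
[0] ⟨T=(3 * ((λx. (x x)) (λx. (x x)))); E=∅; St=∅⟩
[1] ⟨T=3; E=∅; St=[mulR]⟩
[2] ⟨T=((λx. (x x)) (λx. (x x))); E=∅; St=[mulL(3)]⟩
[3] ⟨T=(λx. (x x)); E=∅; St=[thunk :: mulL(3)]⟩
[4] ⟨T=(x x); E={x↦thunk((λx. (x x)), ∅)}; St=[mulL(3)]⟩
[5] ⟨T=x; E={x↦thunk((λx. (x x)), ∅)}; St=[thunk :: mulL(3)]⟩
[6] ⟨T=(λx. (x x)); E=∅; St=[thunk :: mulL(3)]⟩
[7] ⟨T=(x x); E={x↦thunk(x, {x↦thunk((λx. (x x)), ∅)})}; St=[mulL(3)]⟩
[8] ⟨T=x; E={x↦thunk(x, {x↦thunk((λx. (x x)), ∅)})}; St=[thunk :: mulL(3)]⟩
[9] ⟨T=x; E={x↦thunk((λx. (x x)), ∅)}; St=[thunk :: mulL(3)]⟩
[10] ⟨T=(λx. (x x)); E=∅; St=[thunk :: mulL(3)]⟩
[11] ⟨T=(x x); E={x↦thunk(x, {x↦thunk(x, {x↦thunk((λx. (x x)), ∅)})})}; St=[mulL(3)]⟩
[12] ⟨T=x; E={x↦thunk(x, {x↦thunk(x, {x↦thunk((λx. (x x)), ∅)})})}; St=[thunk :: mulL(3)]⟩
[13] ⟨T=x; E={x↦thunk(x, {x↦thunk((λx. (x x)), ∅)})}; St=[thunk :: mulL(3)]⟩
[14] ⟨T=x; E={x↦thunk((λx. (x x)), ∅)}; St=[thunk :: mulL(3)]⟩
[15] ⟨T=(λx. (x x)); E=∅; St=[thunk :: mulL(3)]⟩
[16] ⟨T=(x x); E={x↦thunk(x, {x↦thunk(x, {x↦thunk(x, {x↦thunk((λx. (x x)), ∅)})})})}; St=[mulL(3)]⟩
[17] ⟨T=x; E={x↦thunk(x, {x↦thunk(x, {x↦thunk(x, {x↦thunk((λx. (x x)), ∅)})})})}; St=[thunk :: mulL(3)]⟩
[18] ⟨T=x; E={x↦thunk(x, {x↦thunk(x, {x↦thunk((λx. (x x)), ∅)})})}; St=[thunk :: mulL(3)]⟩
[19] ⟨T=x; E={x↦thunk(x, {x↦thunk((λx. (x x)), ∅)})}; St=[thunk :: mulL(3)]⟩
[20] ⟨T=x; E={x↦thunk((λx. (x x)), ∅)}; St=[thunk :: mulL(3)]⟩
→ 20 transitions taken and the configuration is still not final: no result within 20 steps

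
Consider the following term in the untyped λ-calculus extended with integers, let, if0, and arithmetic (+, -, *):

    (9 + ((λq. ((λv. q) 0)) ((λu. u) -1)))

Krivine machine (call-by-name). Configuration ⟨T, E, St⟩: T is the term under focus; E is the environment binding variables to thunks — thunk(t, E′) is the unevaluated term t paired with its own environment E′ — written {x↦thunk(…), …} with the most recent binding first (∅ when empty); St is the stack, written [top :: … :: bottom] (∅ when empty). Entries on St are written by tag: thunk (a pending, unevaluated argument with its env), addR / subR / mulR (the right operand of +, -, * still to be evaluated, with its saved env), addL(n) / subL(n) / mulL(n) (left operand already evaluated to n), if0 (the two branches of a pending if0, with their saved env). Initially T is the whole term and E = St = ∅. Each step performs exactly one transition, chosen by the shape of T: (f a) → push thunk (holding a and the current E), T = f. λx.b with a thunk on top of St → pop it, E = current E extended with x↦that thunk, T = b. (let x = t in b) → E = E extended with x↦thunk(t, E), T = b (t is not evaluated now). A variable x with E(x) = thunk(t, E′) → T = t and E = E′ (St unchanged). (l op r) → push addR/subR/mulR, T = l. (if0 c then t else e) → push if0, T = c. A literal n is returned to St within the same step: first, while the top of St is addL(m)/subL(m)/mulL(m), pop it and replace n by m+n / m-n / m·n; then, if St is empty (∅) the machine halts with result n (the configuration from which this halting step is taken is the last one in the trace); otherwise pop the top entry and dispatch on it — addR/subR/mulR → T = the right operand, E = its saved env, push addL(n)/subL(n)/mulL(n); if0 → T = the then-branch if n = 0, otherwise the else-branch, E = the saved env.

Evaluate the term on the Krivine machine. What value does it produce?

Answer: 8

Machine steps:
0. [T=(9 + ((λq. ((λv. q) 0)) ((λu. u) -1))) | E=∅ | St=∅]
1. [T=9 | E=∅ | St=[addR]]
2. [T=((λq. ((λv. q) 0)) ((λu. u) -1)) | E=∅ | St=[addL(9)]]
3. [T=(λq. ((λv. q) 0)) | E=∅ | St=[thunk :: addL(9)]]
4. [T=((λv. q) 0) | E={q↦thunk(((λu. u) -1), ∅)} | St=[addL(9)]]
5. [T=(λv. q) | E={q↦thunk(((λu. u) -1), ∅)} | St=[thunk :: addL(9)]]
6. [T=q | E={v↦thunk(0, {q↦thunk(((λu. u) -1), ∅)}), q↦thunk(((λu. u) -1), ∅)} | St=[addL(9)]]
7. [T=((λu. u) -1) | E=∅ | St=[addL(9)]]
8. [T=(λu. u) | E=∅ | St=[thunk :: addL(9)]]
9. [T=u | E={u↦thunk(-1, ∅)} | St=[addL(9)]]
10. [T=-1 | E=∅ | St=[addL(9)]]
→ final value 8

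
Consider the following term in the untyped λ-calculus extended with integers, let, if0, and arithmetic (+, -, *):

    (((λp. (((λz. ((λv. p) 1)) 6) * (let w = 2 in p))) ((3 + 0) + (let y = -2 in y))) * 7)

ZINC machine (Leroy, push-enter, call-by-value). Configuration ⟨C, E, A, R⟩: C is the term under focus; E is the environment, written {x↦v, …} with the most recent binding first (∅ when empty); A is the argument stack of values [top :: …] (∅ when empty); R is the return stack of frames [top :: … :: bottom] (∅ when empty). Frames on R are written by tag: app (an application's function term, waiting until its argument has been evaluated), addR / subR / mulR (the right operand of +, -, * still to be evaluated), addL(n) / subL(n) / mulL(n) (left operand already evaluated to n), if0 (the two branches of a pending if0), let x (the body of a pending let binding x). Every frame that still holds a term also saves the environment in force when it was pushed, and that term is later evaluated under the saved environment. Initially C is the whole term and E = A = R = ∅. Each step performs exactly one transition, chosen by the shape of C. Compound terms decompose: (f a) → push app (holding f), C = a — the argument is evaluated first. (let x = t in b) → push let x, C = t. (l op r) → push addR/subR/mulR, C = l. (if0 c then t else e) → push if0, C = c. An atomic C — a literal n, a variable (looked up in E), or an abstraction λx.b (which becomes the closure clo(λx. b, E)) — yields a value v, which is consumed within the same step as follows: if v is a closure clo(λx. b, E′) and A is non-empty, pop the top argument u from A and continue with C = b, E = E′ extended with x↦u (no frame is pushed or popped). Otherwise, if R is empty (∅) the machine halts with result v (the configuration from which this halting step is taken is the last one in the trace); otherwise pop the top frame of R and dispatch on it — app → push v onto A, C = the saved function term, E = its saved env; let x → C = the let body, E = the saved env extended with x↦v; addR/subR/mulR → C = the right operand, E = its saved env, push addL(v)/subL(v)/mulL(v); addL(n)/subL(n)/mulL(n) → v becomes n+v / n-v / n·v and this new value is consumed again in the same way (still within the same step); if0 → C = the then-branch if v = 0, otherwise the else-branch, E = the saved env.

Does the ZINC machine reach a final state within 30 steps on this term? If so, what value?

Answer: 7

Derivation:
0. <C=(((λp. (((λz. ((λv. p) 1)) 6) * (let w = 2 in p))) ((3 + 0) + (let y = -2 in y))) * 7), E=∅, A=∅, R=∅>
1. <C=((λp. (((λz. ((λv. p) 1)) 6) * (let w = 2 in p))) ((3 + 0) + (let y = -2 in y))), E=∅, A=∅, R=[mulR]>
2. <C=((3 + 0) + (let y = -2 in y)), E=∅, A=∅, R=[app :: mulR]>
3. <C=(3 + 0), E=∅, A=∅, R=[addR :: app :: mulR]>
4. <C=3, E=∅, A=∅, R=[addR :: addR :: app :: mulR]>
5. <C=0, E=∅, A=∅, R=[addL(3) :: addR :: app :: mulR]>
6. <C=(let y = -2 in y), E=∅, A=∅, R=[addL(3) :: app :: mulR]>
7. <C=-2, E=∅, A=∅, R=[let y :: addL(3) :: app :: mulR]>
8. <C=y, E={y↦-2}, A=∅, R=[addL(3) :: app :: mulR]>
9. <C=(λp. (((λz. ((λv. p) 1)) 6) * (let w = 2 in p))), E=∅, A=[1], R=[mulR]>
10. <C=(((λz. ((λv. p) 1)) 6) * (let w = 2 in p)), E={p↦1}, A=∅, R=[mulR]>
11. <C=((λz. ((λv. p) 1)) 6), E={p↦1}, A=∅, R=[mulR :: mulR]>
12. <C=6, E={p↦1}, A=∅, R=[app :: mulR :: mulR]>
13. <C=(λz. ((λv. p) 1)), E={p↦1}, A=[6], R=[mulR :: mulR]>
14. <C=((λv. p) 1), E={z↦6, p↦1}, A=∅, R=[mulR :: mulR]>
15. <C=1, E={z↦6, p↦1}, A=∅, R=[app :: mulR :: mulR]>
16. <C=(λv. p), E={z↦6, p↦1}, A=[1], R=[mulR :: mulR]>
17. <C=p, E={v↦1, z↦6, p↦1}, A=∅, R=[mulR :: mulR]>
18. <C=(let w = 2 in p), E={p↦1}, A=∅, R=[mulL(1) :: mulR]>
19. <C=2, E={p↦1}, A=∅, R=[let w :: mulL(1) :: mulR]>
20. <C=p, E={w↦2, p↦1}, A=∅, R=[mulL(1) :: mulR]>
21. <C=7, E=∅, A=∅, R=[mulL(1)]>
→ final value 7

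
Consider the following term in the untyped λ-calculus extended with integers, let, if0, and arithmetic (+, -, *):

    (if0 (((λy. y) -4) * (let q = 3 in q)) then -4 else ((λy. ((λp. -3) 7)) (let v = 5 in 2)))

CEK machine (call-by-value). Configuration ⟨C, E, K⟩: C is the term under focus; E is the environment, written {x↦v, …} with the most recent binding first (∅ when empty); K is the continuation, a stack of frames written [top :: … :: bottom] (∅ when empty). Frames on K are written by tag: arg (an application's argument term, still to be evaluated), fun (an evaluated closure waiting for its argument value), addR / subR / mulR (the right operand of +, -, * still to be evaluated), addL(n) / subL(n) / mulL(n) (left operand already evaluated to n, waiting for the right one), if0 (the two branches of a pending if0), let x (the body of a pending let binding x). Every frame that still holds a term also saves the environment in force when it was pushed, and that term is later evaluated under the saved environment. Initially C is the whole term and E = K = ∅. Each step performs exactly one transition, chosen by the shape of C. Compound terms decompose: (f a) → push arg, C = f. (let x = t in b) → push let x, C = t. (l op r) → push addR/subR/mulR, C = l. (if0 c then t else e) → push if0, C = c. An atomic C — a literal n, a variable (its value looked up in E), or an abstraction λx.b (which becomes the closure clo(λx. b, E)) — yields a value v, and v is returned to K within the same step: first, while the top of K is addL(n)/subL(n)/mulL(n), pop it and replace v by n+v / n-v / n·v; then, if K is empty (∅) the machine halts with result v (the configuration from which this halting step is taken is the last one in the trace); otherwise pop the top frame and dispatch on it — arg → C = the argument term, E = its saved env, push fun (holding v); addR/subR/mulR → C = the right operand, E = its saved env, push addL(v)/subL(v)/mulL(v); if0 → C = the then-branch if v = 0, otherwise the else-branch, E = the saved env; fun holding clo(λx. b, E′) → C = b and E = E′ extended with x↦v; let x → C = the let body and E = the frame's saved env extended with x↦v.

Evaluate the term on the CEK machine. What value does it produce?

0. [C=(if0 (((λy. y) -4) * (let q = 3 in q)) then -4 else ((λy. ((λp. -3) 7)) (let v = 5 in 2))) | E=∅ | K=∅]
1. [C=(((λy. y) -4) * (let q = 3 in q)) | E=∅ | K=[if0]]
2. [C=((λy. y) -4) | E=∅ | K=[mulR :: if0]]
3. [C=(λy. y) | E=∅ | K=[arg :: mulR :: if0]]
4. [C=-4 | E=∅ | K=[fun :: mulR :: if0]]
5. [C=y | E={y↦-4} | K=[mulR :: if0]]
6. [C=(let q = 3 in q) | E=∅ | K=[mulL(-4) :: if0]]
7. [C=3 | E=∅ | K=[let q :: mulL(-4) :: if0]]
8. [C=q | E={q↦3} | K=[mulL(-4) :: if0]]
9. [C=((λy. ((λp. -3) 7)) (let v = 5 in 2)) | E=∅ | K=∅]
10. [C=(λy. ((λp. -3) 7)) | E=∅ | K=[arg]]
11. [C=(let v = 5 in 2) | E=∅ | K=[fun]]
12. [C=5 | E=∅ | K=[let v :: fun]]
13. [C=2 | E={v↦5} | K=[fun]]
14. [C=((λp. -3) 7) | E={y↦2} | K=∅]
15. [C=(λp. -3) | E={y↦2} | K=[arg]]
16. [C=7 | E={y↦2} | K=[fun]]
17. [C=-3 | E={p↦7, y↦2} | K=∅]
→ final value -3

Answer: -3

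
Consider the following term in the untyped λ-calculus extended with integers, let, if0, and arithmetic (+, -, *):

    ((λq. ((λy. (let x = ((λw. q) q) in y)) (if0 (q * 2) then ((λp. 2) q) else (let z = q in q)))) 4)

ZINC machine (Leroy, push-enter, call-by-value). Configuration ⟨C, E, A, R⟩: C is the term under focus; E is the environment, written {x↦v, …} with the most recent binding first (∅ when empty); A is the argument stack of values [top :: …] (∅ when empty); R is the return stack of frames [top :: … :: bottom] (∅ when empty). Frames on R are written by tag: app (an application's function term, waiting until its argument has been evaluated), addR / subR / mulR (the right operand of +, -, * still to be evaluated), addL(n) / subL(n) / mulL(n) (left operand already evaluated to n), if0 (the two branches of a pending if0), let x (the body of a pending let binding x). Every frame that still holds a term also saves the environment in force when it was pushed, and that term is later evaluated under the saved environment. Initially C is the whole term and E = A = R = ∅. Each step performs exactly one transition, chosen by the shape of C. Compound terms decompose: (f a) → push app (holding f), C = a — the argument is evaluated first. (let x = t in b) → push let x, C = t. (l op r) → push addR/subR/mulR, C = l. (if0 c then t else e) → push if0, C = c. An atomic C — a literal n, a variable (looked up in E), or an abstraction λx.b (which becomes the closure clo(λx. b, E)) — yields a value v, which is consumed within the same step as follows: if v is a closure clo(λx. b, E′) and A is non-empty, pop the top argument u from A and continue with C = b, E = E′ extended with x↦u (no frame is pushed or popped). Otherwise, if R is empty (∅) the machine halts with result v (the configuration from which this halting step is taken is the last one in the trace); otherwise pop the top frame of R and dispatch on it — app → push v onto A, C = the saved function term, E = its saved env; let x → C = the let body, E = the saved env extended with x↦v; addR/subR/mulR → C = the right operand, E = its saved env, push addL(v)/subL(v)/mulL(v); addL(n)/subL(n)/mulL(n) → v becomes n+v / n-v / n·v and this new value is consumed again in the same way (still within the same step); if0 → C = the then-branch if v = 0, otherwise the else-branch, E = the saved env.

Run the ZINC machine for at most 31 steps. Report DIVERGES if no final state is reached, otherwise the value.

Answer: 4

Machine steps:
0. [C=((λq. ((λy. (let x = ((λw. q) q) in y)) (if0 (q * 2) then ((λp. 2) q) else (let z = q in q)))) 4) | E=∅ | A=∅ | R=∅]
1. [C=4 | E=∅ | A=∅ | R=[app]]
2. [C=(λq. ((λy. (let x = ((λw. q) q) in y)) (if0 (q * 2) then ((λp. 2) q) else (let z = q in q)))) | E=∅ | A=[4] | R=∅]
3. [C=((λy. (let x = ((λw. q) q) in y)) (if0 (q * 2) then ((λp. 2) q) else (let z = q in q))) | E={q↦4} | A=∅ | R=∅]
4. [C=(if0 (q * 2) then ((λp. 2) q) else (let z = q in q)) | E={q↦4} | A=∅ | R=[app]]
5. [C=(q * 2) | E={q↦4} | A=∅ | R=[if0 :: app]]
6. [C=q | E={q↦4} | A=∅ | R=[mulR :: if0 :: app]]
7. [C=2 | E={q↦4} | A=∅ | R=[mulL(4) :: if0 :: app]]
8. [C=(let z = q in q) | E={q↦4} | A=∅ | R=[app]]
9. [C=q | E={q↦4} | A=∅ | R=[let z :: app]]
10. [C=q | E={z↦4, q↦4} | A=∅ | R=[app]]
11. [C=(λy. (let x = ((λw. q) q) in y)) | E={q↦4} | A=[4] | R=∅]
12. [C=(let x = ((λw. q) q) in y) | E={y↦4, q↦4} | A=∅ | R=∅]
13. [C=((λw. q) q) | E={y↦4, q↦4} | A=∅ | R=[let x]]
14. [C=q | E={y↦4, q↦4} | A=∅ | R=[app :: let x]]
15. [C=(λw. q) | E={y↦4, q↦4} | A=[4] | R=[let x]]
16. [C=q | E={w↦4, y↦4, q↦4} | A=∅ | R=[let x]]
17. [C=y | E={x↦4, y↦4, q↦4} | A=∅ | R=∅]
→ final value 4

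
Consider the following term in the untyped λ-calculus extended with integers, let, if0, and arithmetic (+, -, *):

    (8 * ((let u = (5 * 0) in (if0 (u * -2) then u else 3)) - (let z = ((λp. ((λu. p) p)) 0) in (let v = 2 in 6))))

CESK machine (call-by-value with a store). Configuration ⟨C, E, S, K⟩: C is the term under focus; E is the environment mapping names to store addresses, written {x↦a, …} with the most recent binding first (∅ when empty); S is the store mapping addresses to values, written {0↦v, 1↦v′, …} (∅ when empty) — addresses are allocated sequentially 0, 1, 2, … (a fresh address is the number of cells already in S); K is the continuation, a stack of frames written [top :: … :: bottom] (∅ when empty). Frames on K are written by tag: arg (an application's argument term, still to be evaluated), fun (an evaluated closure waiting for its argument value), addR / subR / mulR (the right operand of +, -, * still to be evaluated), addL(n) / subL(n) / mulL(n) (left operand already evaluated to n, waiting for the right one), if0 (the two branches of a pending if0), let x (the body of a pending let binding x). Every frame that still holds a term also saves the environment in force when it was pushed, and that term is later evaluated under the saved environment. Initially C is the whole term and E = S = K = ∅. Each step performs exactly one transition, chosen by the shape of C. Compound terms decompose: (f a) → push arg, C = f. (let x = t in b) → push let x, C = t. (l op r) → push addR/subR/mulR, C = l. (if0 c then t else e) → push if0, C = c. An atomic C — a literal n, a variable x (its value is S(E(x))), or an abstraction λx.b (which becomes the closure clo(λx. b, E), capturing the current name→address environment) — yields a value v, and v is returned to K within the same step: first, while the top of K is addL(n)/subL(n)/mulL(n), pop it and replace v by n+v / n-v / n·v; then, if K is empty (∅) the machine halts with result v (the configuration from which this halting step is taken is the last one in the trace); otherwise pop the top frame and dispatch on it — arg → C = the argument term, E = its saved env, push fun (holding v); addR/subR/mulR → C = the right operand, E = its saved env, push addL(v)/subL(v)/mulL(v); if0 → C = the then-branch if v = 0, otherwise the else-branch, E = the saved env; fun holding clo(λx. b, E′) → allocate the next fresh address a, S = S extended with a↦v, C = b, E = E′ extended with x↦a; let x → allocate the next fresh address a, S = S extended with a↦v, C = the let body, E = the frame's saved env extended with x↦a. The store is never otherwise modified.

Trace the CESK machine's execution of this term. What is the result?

Answer: -48

Machine steps:
step 0: [C=(8 * ((let u = (5 * 0) in (if0 (u * -2) then u else 3)) - (let z = ((λp. ((λu. p) p)) 0) in (let v = 2 in 6)))) | E=∅ | S=∅ | K=∅]
step 1: [C=8 | E=∅ | S=∅ | K=[mulR]]
step 2: [C=((let u = (5 * 0) in (if0 (u * -2) then u else 3)) - (let z = ((λp. ((λu. p) p)) 0) in (let v = 2 in 6))) | E=∅ | S=∅ | K=[mulL(8)]]
step 3: [C=(let u = (5 * 0) in (if0 (u * -2) then u else 3)) | E=∅ | S=∅ | K=[subR :: mulL(8)]]
step 4: [C=(5 * 0) | E=∅ | S=∅ | K=[let u :: subR :: mulL(8)]]
step 5: [C=5 | E=∅ | S=∅ | K=[mulR :: let u :: subR :: mulL(8)]]
step 6: [C=0 | E=∅ | S=∅ | K=[mulL(5) :: let u :: subR :: mulL(8)]]
step 7: [C=(if0 (u * -2) then u else 3) | E={u↦0} | S={0↦0} | K=[subR :: mulL(8)]]
step 8: [C=(u * -2) | E={u↦0} | S={0↦0} | K=[if0 :: subR :: mulL(8)]]
step 9: [C=u | E={u↦0} | S={0↦0} | K=[mulR :: if0 :: subR :: mulL(8)]]
step 10: [C=-2 | E={u↦0} | S={0↦0} | K=[mulL(0) :: if0 :: subR :: mulL(8)]]
step 11: [C=u | E={u↦0} | S={0↦0} | K=[subR :: mulL(8)]]
step 12: [C=(let z = ((λp. ((λu. p) p)) 0) in (let v = 2 in 6)) | E=∅ | S={0↦0} | K=[subL(0) :: mulL(8)]]
step 13: [C=((λp. ((λu. p) p)) 0) | E=∅ | S={0↦0} | K=[let z :: subL(0) :: mulL(8)]]
step 14: [C=(λp. ((λu. p) p)) | E=∅ | S={0↦0} | K=[arg :: let z :: subL(0) :: mulL(8)]]
step 15: [C=0 | E=∅ | S={0↦0} | K=[fun :: let z :: subL(0) :: mulL(8)]]
step 16: [C=((λu. p) p) | E={p↦1} | S={0↦0, 1↦0} | K=[let z :: subL(0) :: mulL(8)]]
step 17: [C=(λu. p) | E={p↦1} | S={0↦0, 1↦0} | K=[arg :: let z :: subL(0) :: mulL(8)]]
step 18: [C=p | E={p↦1} | S={0↦0, 1↦0} | K=[fun :: let z :: subL(0) :: mulL(8)]]
step 19: [C=p | E={u↦2, p↦1} | S={0↦0, 1↦0, 2↦0} | K=[let z :: subL(0) :: mulL(8)]]
step 20: [C=(let v = 2 in 6) | E={z↦3} | S={0↦0, 1↦0, 2↦0, 3↦0} | K=[subL(0) :: mulL(8)]]
step 21: [C=2 | E={z↦3} | S={0↦0, 1↦0, 2↦0, 3↦0} | K=[let v :: subL(0) :: mulL(8)]]
step 22: [C=6 | E={v↦4, z↦3} | S={0↦0, 1↦0, 2↦0, 3↦0, 4↦2} | K=[subL(0) :: mulL(8)]]
→ final value -48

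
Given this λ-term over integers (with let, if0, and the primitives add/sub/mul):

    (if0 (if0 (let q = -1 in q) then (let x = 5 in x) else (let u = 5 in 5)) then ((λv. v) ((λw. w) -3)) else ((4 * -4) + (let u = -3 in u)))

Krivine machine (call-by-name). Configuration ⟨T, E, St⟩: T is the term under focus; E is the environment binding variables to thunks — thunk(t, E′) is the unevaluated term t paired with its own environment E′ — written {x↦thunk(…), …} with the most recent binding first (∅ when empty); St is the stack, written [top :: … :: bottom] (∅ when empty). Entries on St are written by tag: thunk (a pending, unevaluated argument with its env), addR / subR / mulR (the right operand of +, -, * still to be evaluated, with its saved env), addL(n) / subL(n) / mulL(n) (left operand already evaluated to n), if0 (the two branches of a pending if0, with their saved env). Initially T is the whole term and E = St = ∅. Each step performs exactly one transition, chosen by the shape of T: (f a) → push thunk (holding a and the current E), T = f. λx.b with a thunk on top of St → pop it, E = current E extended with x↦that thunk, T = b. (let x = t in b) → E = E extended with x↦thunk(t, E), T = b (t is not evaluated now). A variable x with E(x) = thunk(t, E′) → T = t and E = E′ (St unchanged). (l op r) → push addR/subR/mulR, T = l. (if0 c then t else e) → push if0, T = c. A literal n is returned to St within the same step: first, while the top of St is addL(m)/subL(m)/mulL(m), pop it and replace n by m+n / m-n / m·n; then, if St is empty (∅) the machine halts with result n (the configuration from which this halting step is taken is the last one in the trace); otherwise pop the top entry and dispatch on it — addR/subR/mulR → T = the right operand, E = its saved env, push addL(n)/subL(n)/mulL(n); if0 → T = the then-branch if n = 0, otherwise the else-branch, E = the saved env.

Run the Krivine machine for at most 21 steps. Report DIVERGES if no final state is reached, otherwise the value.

Answer: -19

Machine steps:
0. [T=(if0 (if0 (let q = -1 in q) then (let x = 5 in x) else (let u = 5 in 5)) then ((λv. v) ((λw. w) -3)) else ((4 * -4) + (let u = -3 in u))) | E=∅ | St=∅]
1. [T=(if0 (let q = -1 in q) then (let x = 5 in x) else (let u = 5 in 5)) | E=∅ | St=[if0]]
2. [T=(let q = -1 in q) | E=∅ | St=[if0 :: if0]]
3. [T=q | E={q↦thunk(-1, ∅)} | St=[if0 :: if0]]
4. [T=-1 | E=∅ | St=[if0 :: if0]]
5. [T=(let u = 5 in 5) | E=∅ | St=[if0]]
6. [T=5 | E={u↦thunk(5, ∅)} | St=[if0]]
7. [T=((4 * -4) + (let u = -3 in u)) | E=∅ | St=∅]
8. [T=(4 * -4) | E=∅ | St=[addR]]
9. [T=4 | E=∅ | St=[mulR :: addR]]
10. [T=-4 | E=∅ | St=[mulL(4) :: addR]]
11. [T=(let u = -3 in u) | E=∅ | St=[addL(-16)]]
12. [T=u | E={u↦thunk(-3, ∅)} | St=[addL(-16)]]
13. [T=-3 | E=∅ | St=[addL(-16)]]
→ final value -19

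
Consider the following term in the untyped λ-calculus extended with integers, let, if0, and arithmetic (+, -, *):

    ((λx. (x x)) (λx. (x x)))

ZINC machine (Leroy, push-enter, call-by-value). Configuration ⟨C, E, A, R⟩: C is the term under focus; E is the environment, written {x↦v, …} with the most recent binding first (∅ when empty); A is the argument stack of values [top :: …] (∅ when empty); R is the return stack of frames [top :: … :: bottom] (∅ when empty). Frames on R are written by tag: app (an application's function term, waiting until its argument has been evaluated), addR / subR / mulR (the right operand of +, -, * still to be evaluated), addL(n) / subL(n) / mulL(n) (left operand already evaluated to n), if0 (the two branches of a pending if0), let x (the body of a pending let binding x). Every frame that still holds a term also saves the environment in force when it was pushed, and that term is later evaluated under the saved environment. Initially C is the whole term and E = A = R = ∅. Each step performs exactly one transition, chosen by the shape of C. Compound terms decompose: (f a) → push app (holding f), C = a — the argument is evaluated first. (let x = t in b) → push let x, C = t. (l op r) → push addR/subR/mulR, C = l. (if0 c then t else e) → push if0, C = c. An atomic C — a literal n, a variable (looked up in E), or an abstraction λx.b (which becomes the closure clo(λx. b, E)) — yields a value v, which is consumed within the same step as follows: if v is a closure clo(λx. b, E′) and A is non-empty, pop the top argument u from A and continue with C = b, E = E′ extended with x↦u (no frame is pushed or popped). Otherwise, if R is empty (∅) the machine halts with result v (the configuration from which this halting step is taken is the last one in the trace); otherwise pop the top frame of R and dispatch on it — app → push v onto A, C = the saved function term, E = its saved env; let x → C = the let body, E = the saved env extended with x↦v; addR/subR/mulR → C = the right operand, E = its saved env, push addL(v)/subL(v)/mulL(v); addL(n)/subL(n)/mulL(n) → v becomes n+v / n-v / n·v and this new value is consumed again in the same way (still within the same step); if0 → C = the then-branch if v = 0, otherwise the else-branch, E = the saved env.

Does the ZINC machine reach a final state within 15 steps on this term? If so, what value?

0. ⟨C=((λx. (x x)) (λx. (x x))); E=∅; A=∅; R=∅⟩
1. ⟨C=(λx. (x x)); E=∅; A=∅; R=[app]⟩
2. ⟨C=(λx. (x x)); E=∅; A=[clo(λx. (x x), ∅)]; R=∅⟩
3. ⟨C=(x x); E={x↦clo(λx. (x x), ∅)}; A=∅; R=∅⟩
4. ⟨C=x; E={x↦clo(λx. (x x), ∅)}; A=∅; R=[app]⟩
5. ⟨C=x; E={x↦clo(λx. (x x), ∅)}; A=[clo(λx. (x x), ∅)]; R=∅⟩
… configuration repeats with period 3 (steps 3–5 recur indefinitely) …

Answer: DIVERGES (no final state within 15 steps)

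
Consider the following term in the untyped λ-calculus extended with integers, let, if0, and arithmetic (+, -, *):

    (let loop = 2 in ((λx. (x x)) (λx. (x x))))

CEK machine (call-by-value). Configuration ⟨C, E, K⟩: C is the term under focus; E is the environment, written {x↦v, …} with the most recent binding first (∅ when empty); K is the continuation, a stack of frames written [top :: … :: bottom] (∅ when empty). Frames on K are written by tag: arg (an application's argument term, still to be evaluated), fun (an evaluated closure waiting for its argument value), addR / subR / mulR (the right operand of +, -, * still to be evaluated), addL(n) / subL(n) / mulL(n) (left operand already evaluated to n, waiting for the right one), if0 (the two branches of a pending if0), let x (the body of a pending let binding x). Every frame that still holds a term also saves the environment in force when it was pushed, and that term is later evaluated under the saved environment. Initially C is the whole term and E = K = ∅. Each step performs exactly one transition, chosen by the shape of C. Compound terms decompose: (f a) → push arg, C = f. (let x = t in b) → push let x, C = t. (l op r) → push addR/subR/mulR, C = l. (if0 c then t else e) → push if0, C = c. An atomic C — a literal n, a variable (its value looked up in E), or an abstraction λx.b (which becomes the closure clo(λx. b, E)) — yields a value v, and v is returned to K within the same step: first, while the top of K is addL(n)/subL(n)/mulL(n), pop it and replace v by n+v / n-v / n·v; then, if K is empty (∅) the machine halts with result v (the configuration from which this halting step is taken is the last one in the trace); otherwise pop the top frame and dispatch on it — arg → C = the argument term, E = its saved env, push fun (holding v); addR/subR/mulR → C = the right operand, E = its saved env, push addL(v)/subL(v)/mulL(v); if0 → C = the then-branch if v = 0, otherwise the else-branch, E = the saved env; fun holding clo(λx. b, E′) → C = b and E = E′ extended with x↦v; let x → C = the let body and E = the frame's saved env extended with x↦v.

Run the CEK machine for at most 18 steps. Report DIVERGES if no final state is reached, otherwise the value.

0. [C=(let loop = 2 in ((λx. (x x)) (λx. (x x)))) | E=∅ | K=∅]
1. [C=2 | E=∅ | K=[let loop]]
2. [C=((λx. (x x)) (λx. (x x))) | E={loop↦2} | K=∅]
3. [C=(λx. (x x)) | E={loop↦2} | K=[arg]]
4. [C=(λx. (x x)) | E={loop↦2} | K=[fun]]
5. [C=(x x) | E={x↦clo(λx. (x x), {loop↦2}), loop↦2} | K=∅]
6. [C=x | E={x↦clo(λx. (x x), {loop↦2}), loop↦2} | K=[arg]]
7. [C=x | E={x↦clo(λx. (x x), {loop↦2}), loop↦2} | K=[fun]]
… configuration repeats with period 3 (steps 5–7 recur indefinitely) …

Answer: DIVERGES (no final state within 18 steps)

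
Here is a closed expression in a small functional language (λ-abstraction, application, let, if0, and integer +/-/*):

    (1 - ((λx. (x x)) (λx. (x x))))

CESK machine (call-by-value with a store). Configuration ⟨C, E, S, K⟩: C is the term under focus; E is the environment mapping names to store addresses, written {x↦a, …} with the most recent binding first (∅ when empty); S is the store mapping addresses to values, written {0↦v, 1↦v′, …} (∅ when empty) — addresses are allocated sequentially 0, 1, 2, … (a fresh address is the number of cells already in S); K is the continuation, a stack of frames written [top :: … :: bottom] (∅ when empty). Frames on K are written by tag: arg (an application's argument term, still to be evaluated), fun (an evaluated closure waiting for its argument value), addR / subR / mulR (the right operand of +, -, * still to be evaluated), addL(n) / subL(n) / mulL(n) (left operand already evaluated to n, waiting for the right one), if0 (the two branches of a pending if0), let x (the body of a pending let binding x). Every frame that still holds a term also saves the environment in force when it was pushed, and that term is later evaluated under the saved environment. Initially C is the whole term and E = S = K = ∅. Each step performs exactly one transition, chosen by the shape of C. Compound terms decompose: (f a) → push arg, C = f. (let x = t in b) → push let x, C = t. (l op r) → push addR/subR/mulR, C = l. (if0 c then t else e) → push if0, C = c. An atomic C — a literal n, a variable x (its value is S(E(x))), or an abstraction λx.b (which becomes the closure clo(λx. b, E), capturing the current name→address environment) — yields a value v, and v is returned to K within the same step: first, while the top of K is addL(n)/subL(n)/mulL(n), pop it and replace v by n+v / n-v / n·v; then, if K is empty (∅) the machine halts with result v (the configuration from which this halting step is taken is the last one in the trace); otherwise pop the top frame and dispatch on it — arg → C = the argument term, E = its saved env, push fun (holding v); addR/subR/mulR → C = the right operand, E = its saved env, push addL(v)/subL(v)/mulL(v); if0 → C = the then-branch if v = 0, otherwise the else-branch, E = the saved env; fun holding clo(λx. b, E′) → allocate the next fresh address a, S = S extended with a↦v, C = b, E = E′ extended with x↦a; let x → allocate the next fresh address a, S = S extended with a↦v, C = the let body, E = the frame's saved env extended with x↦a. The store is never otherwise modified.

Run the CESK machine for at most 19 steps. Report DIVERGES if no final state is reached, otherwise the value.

t=0: ⟨C=(1 - ((λx. (x x)) (λx. (x x)))); E=∅; S=∅; K=∅⟩
t=1: ⟨C=1; E=∅; S=∅; K=[subR]⟩
t=2: ⟨C=((λx. (x x)) (λx. (x x))); E=∅; S=∅; K=[subL(1)]⟩
t=3: ⟨C=(λx. (x x)); E=∅; S=∅; K=[arg :: subL(1)]⟩
t=4: ⟨C=(λx. (x x)); E=∅; S=∅; K=[fun :: subL(1)]⟩
t=5: ⟨C=(x x); E={x↦0}; S={0↦clo(λx. (x x), ∅)}; K=[subL(1)]⟩
t=6: ⟨C=x; E={x↦0}; S={0↦clo(λx. (x x), ∅)}; K=[arg :: subL(1)]⟩
t=7: ⟨C=x; E={x↦0}; S={0↦clo(λx. (x x), ∅)}; K=[fun :: subL(1)]⟩
t=8: ⟨C=(x x); E={x↦1}; S={0↦clo(λx. (x x), ∅), 1↦clo(λx. (x x), ∅)}; K=[subL(1)]⟩
t=9: ⟨C=x; E={x↦1}; S={0↦clo(λx. (x x), ∅), 1↦clo(λx. (x x), ∅)}; K=[arg :: subL(1)]⟩
t=10: ⟨C=x; E={x↦1}; S={0↦clo(λx. (x x), ∅), 1↦clo(λx. (x x), ∅)}; K=[fun :: subL(1)]⟩
t=11: ⟨C=(x x); E={x↦2}; S={0↦clo(λx. (x x), ∅), 1↦clo(λx. (x x), ∅), 2↦clo(λx. (x x), ∅)}; K=[subL(1)]⟩
t=12: ⟨C=x; E={x↦2}; S={0↦clo(λx. (x x), ∅), 1↦clo(λx. (x x), ∅), 2↦clo(λx. (x x), ∅)}; K=[arg :: subL(1)]⟩
t=13: ⟨C=x; E={x↦2}; S={0↦clo(λx. (x x), ∅), 1↦clo(λx. (x x), ∅), 2↦clo(λx. (x x), ∅)}; K=[fun :: subL(1)]⟩
t=14: ⟨C=(x x); E={x↦3}; S={0↦clo(λx. (x x), ∅), 1↦clo(λx. (x x), ∅), 2↦clo(λx. (x x), ∅), 3↦clo(λx. (x x), ∅)}; K=[subL(1)]⟩
t=15: ⟨C=x; E={x↦3}; S={0↦clo(λx. (x x), ∅), 1↦clo(λx. (x x), ∅), 2↦clo(λx. (x x), ∅), 3↦clo(λx. (x x), ∅)}; K=[arg :: subL(1)]⟩
t=16: ⟨C=x; E={x↦3}; S={0↦clo(λx. (x x), ∅), 1↦clo(λx. (x x), ∅), 2↦clo(λx. (x x), ∅), 3↦clo(λx. (x x), ∅)}; K=[fun :: subL(1)]⟩
t=17: ⟨C=(x x); E={x↦4}; S={0↦clo(λx. (x x), ∅), 1↦clo(λx. (x x), ∅), 2↦clo(λx. (x x), ∅), 3↦clo(λx. (x x), ∅), 4↦clo(λx. (x x), ∅)}; K=[subL(1)]⟩
t=18: ⟨C=x; E={x↦4}; S={0↦clo(λx. (x x), ∅), 1↦clo(λx. (x x), ∅), 2↦clo(λx. (x x), ∅), 3↦clo(λx. (x x), ∅), 4↦clo(λx. (x x), ∅)}; K=[arg :: subL(1)]⟩
t=19: ⟨C=x; E={x↦4}; S={0↦clo(λx. (x x), ∅), 1↦clo(λx. (x x), ∅), 2↦clo(λx. (x x), ∅), 3↦clo(λx. (x x), ∅), 4↦clo(λx. (x x), ∅)}; K=[fun :: subL(1)]⟩
→ 19 transitions taken and the configuration is still not final: no result within 19 steps

Answer: DIVERGES (no final state within 19 steps)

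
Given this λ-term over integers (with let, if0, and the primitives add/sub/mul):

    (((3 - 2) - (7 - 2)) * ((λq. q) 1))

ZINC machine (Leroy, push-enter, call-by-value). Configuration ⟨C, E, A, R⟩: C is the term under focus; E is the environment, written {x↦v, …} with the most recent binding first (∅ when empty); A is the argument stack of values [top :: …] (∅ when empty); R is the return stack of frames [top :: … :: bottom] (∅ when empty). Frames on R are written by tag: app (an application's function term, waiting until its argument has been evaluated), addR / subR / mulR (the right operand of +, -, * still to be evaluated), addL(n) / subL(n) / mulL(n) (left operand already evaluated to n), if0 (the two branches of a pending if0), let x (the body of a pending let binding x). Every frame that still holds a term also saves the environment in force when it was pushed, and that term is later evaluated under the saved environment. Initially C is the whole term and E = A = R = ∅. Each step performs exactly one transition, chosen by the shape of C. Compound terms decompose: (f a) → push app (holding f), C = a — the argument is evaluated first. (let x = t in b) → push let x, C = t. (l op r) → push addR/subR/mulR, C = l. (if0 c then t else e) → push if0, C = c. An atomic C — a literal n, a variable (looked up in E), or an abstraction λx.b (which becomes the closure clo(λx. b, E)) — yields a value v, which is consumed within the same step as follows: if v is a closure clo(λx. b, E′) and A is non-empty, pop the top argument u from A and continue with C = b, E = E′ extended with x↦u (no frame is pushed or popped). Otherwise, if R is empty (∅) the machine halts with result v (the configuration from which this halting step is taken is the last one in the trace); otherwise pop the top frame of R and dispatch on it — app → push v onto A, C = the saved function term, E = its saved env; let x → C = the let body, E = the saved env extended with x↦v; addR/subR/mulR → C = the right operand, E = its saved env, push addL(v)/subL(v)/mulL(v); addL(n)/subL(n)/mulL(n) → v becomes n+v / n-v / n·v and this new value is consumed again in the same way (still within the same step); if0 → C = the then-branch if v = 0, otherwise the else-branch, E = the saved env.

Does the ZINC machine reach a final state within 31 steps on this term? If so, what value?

Answer: -4

Execution trace:
0. [C=(((3 - 2) - (7 - 2)) * ((λq. q) 1)) | E=∅ | A=∅ | R=∅]
1. [C=((3 - 2) - (7 - 2)) | E=∅ | A=∅ | R=[mulR]]
2. [C=(3 - 2) | E=∅ | A=∅ | R=[subR :: mulR]]
3. [C=3 | E=∅ | A=∅ | R=[subR :: subR :: mulR]]
4. [C=2 | E=∅ | A=∅ | R=[subL(3) :: subR :: mulR]]
5. [C=(7 - 2) | E=∅ | A=∅ | R=[subL(1) :: mulR]]
6. [C=7 | E=∅ | A=∅ | R=[subR :: subL(1) :: mulR]]
7. [C=2 | E=∅ | A=∅ | R=[subL(7) :: subL(1) :: mulR]]
8. [C=((λq. q) 1) | E=∅ | A=∅ | R=[mulL(-4)]]
9. [C=1 | E=∅ | A=∅ | R=[app :: mulL(-4)]]
10. [C=(λq. q) | E=∅ | A=[1] | R=[mulL(-4)]]
11. [C=q | E={q↦1} | A=∅ | R=[mulL(-4)]]
→ final value -4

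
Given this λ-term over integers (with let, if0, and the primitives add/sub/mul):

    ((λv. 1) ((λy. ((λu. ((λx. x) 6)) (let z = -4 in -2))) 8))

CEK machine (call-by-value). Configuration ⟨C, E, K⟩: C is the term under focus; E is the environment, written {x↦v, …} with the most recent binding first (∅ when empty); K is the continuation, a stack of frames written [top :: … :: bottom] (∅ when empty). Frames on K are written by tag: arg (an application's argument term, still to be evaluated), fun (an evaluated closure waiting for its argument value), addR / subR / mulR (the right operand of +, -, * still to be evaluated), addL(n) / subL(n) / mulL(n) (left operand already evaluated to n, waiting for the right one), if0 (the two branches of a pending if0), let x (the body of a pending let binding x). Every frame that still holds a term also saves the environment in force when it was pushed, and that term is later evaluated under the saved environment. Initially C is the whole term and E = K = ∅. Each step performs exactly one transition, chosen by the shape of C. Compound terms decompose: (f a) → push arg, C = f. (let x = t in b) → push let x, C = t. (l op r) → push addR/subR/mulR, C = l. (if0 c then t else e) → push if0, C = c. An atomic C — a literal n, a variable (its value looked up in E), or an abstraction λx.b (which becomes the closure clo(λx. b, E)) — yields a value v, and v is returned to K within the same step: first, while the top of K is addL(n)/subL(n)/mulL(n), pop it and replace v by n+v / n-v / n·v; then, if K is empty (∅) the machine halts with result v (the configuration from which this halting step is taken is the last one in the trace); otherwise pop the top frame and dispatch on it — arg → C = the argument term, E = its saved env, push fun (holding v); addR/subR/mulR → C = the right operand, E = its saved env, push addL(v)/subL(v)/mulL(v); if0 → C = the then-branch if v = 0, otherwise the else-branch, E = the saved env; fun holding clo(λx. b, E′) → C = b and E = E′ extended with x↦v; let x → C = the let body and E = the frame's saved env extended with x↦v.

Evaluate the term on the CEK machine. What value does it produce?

Answer: 1

Derivation:
0. <C=((λv. 1) ((λy. ((λu. ((λx. x) 6)) (let z = -4 in -2))) 8)), E=∅, K=∅>
1. <C=(λv. 1), E=∅, K=[arg]>
2. <C=((λy. ((λu. ((λx. x) 6)) (let z = -4 in -2))) 8), E=∅, K=[fun]>
3. <C=(λy. ((λu. ((λx. x) 6)) (let z = -4 in -2))), E=∅, K=[arg :: fun]>
4. <C=8, E=∅, K=[fun :: fun]>
5. <C=((λu. ((λx. x) 6)) (let z = -4 in -2)), E={y↦8}, K=[fun]>
6. <C=(λu. ((λx. x) 6)), E={y↦8}, K=[arg :: fun]>
7. <C=(let z = -4 in -2), E={y↦8}, K=[fun :: fun]>
8. <C=-4, E={y↦8}, K=[let z :: fun :: fun]>
9. <C=-2, E={z↦-4, y↦8}, K=[fun :: fun]>
10. <C=((λx. x) 6), E={u↦-2, y↦8}, K=[fun]>
11. <C=(λx. x), E={u↦-2, y↦8}, K=[arg :: fun]>
12. <C=6, E={u↦-2, y↦8}, K=[fun :: fun]>
13. <C=x, E={x↦6, u↦-2, y↦8}, K=[fun]>
14. <C=1, E={v↦6}, K=∅>
→ final value 1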